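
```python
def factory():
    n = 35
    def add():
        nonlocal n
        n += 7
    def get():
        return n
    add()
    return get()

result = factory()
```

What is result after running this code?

Step 1: n = 35. add() modifies it via nonlocal, get() reads it.
Step 2: add() makes n = 35 + 7 = 42.
Step 3: get() returns 42. result = 42

The answer is 42.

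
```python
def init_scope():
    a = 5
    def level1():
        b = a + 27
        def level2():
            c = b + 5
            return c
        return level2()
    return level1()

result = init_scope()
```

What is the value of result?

Step 1: a = 5. b = a + 27 = 32.
Step 2: c = b + 5 = 32 + 5 = 37.
Step 3: result = 37

The answer is 37.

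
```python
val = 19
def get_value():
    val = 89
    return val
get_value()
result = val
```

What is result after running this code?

Step 1: val = 19 globally.
Step 2: get_value() creates a LOCAL val = 89 (no global keyword!).
Step 3: The global val is unchanged. result = 19

The answer is 19.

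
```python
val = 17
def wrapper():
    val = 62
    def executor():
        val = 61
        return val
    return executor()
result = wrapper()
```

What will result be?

Step 1: Three scopes define val: global (17), wrapper (62), executor (61).
Step 2: executor() has its own local val = 61, which shadows both enclosing and global.
Step 3: result = 61 (local wins in LEGB)

The answer is 61.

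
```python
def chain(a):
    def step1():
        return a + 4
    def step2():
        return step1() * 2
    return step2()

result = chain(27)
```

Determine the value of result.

Step 1: chain(27) captures a = 27.
Step 2: step2() calls step1() which returns 27 + 4 = 31.
Step 3: step2() returns 31 * 2 = 62

The answer is 62.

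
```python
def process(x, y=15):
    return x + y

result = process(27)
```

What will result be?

Step 1: process(27) uses default y = 15.
Step 2: Returns 27 + 15 = 42.
Step 3: result = 42

The answer is 42.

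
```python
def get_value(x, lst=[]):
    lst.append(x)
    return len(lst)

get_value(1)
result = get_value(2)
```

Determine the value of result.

Step 1: Mutable default list persists between calls.
Step 2: First call: lst = [1], len = 1. Second call: lst = [1, 2], len = 2.
Step 3: result = 2

The answer is 2.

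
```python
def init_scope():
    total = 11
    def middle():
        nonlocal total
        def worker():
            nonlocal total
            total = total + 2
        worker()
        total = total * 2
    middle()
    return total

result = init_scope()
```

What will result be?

Step 1: total = 11.
Step 2: worker() adds 2: total = 11 + 2 = 13.
Step 3: middle() doubles: total = 13 * 2 = 26.
Step 4: result = 26

The answer is 26.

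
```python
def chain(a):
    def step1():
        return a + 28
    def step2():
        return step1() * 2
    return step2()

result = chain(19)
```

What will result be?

Step 1: chain(19) captures a = 19.
Step 2: step2() calls step1() which returns 19 + 28 = 47.
Step 3: step2() returns 47 * 2 = 94

The answer is 94.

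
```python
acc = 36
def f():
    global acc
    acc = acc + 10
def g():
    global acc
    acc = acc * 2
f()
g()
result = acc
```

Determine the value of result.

Step 1: acc = 36.
Step 2: f() adds 10: acc = 36 + 10 = 46.
Step 3: g() doubles: acc = 46 * 2 = 92.
Step 4: result = 92

The answer is 92.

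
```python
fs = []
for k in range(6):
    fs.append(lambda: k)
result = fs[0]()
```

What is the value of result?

Step 1: The loop creates 6 lambdas, all referencing the same variable k.
Step 2: After the loop, k = 5 (final value).
Step 3: fs[0]() looks up k at call time and finds 5. This is the late binding gotcha. result = 5

The answer is 5.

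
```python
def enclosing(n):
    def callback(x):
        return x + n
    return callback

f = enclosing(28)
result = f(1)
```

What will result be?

Step 1: enclosing(28) creates a closure that captures n = 28.
Step 2: f(1) calls the closure with x = 1, returning 1 + 28 = 29.
Step 3: result = 29

The answer is 29.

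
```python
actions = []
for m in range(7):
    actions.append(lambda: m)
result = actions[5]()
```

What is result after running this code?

Step 1: The loop creates 7 lambdas, all referencing the same variable m.
Step 2: After the loop, m = 6 (final value).
Step 3: actions[5]() looks up m at call time and finds 6. This is the late binding gotcha. result = 6

The answer is 6.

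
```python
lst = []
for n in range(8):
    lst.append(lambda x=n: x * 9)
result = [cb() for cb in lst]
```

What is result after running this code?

Step 1: Default arg x=n captures n at each iteration.
Step 2: lst[k] has x defaulting to k, returns k * 9.
Step 3: result = [0, 9, 18, 27, 36, 45, 54, 63]

The answer is [0, 9, 18, 27, 36, 45, 54, 63].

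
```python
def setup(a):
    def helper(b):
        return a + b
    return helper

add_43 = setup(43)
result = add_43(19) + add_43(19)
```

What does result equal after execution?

Step 1: add_43 captures a = 43.
Step 2: add_43(19) = 43 + 19 = 62, called twice.
Step 3: result = 62 + 62 = 124

The answer is 124.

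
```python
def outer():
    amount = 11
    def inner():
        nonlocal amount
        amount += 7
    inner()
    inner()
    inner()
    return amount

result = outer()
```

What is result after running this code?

Step 1: amount starts at 11.
Step 2: inner() is called 3 times, each adding 7.
Step 3: amount = 11 + 7 * 3 = 32

The answer is 32.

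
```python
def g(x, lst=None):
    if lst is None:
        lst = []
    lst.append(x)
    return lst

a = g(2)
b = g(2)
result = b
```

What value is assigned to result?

Step 1: None default with guard creates a NEW list each call.
Step 2: a = [2] (fresh list). b = [2] (another fresh list).
Step 3: result = [2] (this is the fix for mutable default)

The answer is [2].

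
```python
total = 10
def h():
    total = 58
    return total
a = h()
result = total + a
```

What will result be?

Step 1: Global total = 10. h() returns local total = 58.
Step 2: a = 58. Global total still = 10.
Step 3: result = 10 + 58 = 68

The answer is 68.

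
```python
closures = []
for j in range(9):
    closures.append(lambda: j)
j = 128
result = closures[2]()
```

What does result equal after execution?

Step 1: Lambdas capture the variable j by reference, not by value.
Step 2: After the loop, j is reassigned to 128.
Step 3: closures[2]() looks up the current j = 128. result = 128

The answer is 128.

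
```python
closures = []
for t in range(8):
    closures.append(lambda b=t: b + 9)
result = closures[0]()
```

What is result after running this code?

Step 1: Default argument b=t captures t's value at definition time.
Step 2: closures[0] was defined when t = 0, so b defaults to 0.
Step 3: result = 0 + 9 = 9 (default arg fixes the late binding issue)

The answer is 9.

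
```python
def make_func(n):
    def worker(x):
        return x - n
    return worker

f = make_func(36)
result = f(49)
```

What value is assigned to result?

Step 1: make_func(36) creates a closure capturing n = 36.
Step 2: f(49) computes 49 - 36 = 13.
Step 3: result = 13

The answer is 13.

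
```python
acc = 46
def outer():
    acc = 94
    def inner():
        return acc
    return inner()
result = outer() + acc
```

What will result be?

Step 1: Global acc = 46. outer() shadows with acc = 94.
Step 2: inner() returns enclosing acc = 94. outer() = 94.
Step 3: result = 94 + global acc (46) = 140

The answer is 140.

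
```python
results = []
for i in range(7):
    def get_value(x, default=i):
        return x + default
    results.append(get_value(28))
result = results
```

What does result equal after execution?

Step 1: Default argument default=i is evaluated at function definition time.
Step 2: Each iteration creates get_value with default = current i value.
Step 3: get_value(28) returns 28 + default. results = [28, 29, 30, 31, 32, 33, 34]

The answer is [28, 29, 30, 31, 32, 33, 34].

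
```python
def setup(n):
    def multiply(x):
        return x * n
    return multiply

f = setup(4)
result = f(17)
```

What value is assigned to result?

Step 1: setup(4) returns multiply closure with n = 4.
Step 2: f(17) computes 17 * 4 = 68.
Step 3: result = 68

The answer is 68.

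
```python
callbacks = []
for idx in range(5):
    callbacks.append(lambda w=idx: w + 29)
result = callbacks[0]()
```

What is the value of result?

Step 1: Default argument w=idx captures idx's value at definition time.
Step 2: callbacks[0] was defined when idx = 0, so w defaults to 0.
Step 3: result = 0 + 29 = 29 (default arg fixes the late binding issue)

The answer is 29.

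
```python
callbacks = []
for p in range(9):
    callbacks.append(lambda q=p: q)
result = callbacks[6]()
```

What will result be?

Step 1: Default argument q=p captures p's value at each iteration.
Step 2: callbacks[6] captured q = 6 when p was 6.
Step 3: result = 6

The answer is 6.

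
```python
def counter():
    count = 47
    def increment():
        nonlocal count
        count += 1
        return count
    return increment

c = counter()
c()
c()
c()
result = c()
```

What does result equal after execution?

Step 1: counter() creates closure with count = 47.
Step 2: Each c() call increments count via nonlocal. After 4 calls: 47 + 4 = 51.
Step 3: result = 51

The answer is 51.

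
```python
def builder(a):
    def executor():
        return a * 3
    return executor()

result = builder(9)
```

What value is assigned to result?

Step 1: builder(9) binds parameter a = 9.
Step 2: executor() accesses a = 9 from enclosing scope.
Step 3: result = 9 * 3 = 27

The answer is 27.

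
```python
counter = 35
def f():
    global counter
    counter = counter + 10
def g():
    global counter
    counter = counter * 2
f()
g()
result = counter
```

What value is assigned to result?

Step 1: counter = 35.
Step 2: f() adds 10: counter = 35 + 10 = 45.
Step 3: g() doubles: counter = 45 * 2 = 90.
Step 4: result = 90

The answer is 90.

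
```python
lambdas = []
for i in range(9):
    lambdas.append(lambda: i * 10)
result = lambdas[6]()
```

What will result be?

Step 1: All lambdas reference the same variable i (late binding).
Step 2: After the loop, i = 8. Every lambda returns i * 10.
Step 3: lambdas[6]() = 8 * 10 = 80

The answer is 80.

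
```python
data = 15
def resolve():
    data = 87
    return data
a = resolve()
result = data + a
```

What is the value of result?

Step 1: Global data = 15. resolve() returns local data = 87.
Step 2: a = 87. Global data still = 15.
Step 3: result = 15 + 87 = 102

The answer is 102.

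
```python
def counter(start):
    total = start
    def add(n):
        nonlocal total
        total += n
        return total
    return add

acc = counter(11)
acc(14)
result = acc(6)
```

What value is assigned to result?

Step 1: counter(11) creates closure with total = 11.
Step 2: First acc(14): total = 11 + 14 = 25.
Step 3: Second acc(6): total = 25 + 6 = 31. result = 31

The answer is 31.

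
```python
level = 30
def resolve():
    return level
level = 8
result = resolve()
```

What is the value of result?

Step 1: level is first set to 30, then reassigned to 8.
Step 2: resolve() is called after the reassignment, so it looks up the current global level = 8.
Step 3: result = 8

The answer is 8.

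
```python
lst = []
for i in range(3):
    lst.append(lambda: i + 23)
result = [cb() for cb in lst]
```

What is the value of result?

Step 1: All lambdas capture i by reference. After the loop, i = 2.
Step 2: Each call returns 2 + 23 = 25.
Step 3: result = [25, 25, 25]

The answer is [25, 25, 25].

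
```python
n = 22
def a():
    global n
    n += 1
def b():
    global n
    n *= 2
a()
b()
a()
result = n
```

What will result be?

Step 1: n = 22.
Step 2: a(): n = 22 + 1 = 23.
Step 3: b(): n = 23 * 2 = 46.
Step 4: a(): n = 46 + 1 = 47

The answer is 47.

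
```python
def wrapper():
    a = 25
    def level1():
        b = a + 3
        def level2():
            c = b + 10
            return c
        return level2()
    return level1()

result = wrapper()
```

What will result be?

Step 1: a = 25. b = a + 3 = 28.
Step 2: c = b + 10 = 28 + 10 = 38.
Step 3: result = 38

The answer is 38.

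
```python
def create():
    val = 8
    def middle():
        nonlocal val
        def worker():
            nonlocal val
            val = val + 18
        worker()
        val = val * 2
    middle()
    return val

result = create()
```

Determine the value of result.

Step 1: val = 8.
Step 2: worker() adds 18: val = 8 + 18 = 26.
Step 3: middle() doubles: val = 26 * 2 = 52.
Step 4: result = 52

The answer is 52.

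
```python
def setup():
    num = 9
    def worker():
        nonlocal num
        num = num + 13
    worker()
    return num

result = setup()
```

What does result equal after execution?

Step 1: setup() sets num = 9.
Step 2: worker() uses nonlocal to modify num in setup's scope: num = 9 + 13 = 22.
Step 3: setup() returns the modified num = 22

The answer is 22.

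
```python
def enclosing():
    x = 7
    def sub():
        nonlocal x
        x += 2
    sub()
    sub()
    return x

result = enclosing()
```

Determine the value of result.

Step 1: x starts at 7.
Step 2: sub() is called 2 times, each adding 2.
Step 3: x = 7 + 2 * 2 = 11

The answer is 11.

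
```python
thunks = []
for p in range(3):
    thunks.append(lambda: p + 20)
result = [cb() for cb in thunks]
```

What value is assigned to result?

Step 1: All lambdas capture p by reference. After the loop, p = 2.
Step 2: Each call returns 2 + 20 = 22.
Step 3: result = [22, 22, 22]

The answer is [22, 22, 22].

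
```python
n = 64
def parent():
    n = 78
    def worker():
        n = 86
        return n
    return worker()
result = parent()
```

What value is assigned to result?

Step 1: Three scopes define n: global (64), parent (78), worker (86).
Step 2: worker() has its own local n = 86, which shadows both enclosing and global.
Step 3: result = 86 (local wins in LEGB)

The answer is 86.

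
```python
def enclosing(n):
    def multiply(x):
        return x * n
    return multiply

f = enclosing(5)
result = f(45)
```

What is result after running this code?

Step 1: enclosing(5) returns multiply closure with n = 5.
Step 2: f(45) computes 45 * 5 = 225.
Step 3: result = 225

The answer is 225.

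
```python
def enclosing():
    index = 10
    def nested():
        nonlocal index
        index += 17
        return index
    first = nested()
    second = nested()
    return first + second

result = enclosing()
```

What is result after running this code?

Step 1: index starts at 10.
Step 2: First call: index = 10 + 17 = 27, returns 27.
Step 3: Second call: index = 27 + 17 = 44, returns 44.
Step 4: result = 27 + 44 = 71

The answer is 71.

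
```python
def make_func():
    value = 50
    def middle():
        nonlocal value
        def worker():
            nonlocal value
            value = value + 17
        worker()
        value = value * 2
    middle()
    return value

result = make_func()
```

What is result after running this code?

Step 1: value = 50.
Step 2: worker() adds 17: value = 50 + 17 = 67.
Step 3: middle() doubles: value = 67 * 2 = 134.
Step 4: result = 134

The answer is 134.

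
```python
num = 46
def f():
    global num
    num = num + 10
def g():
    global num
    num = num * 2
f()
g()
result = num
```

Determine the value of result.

Step 1: num = 46.
Step 2: f() adds 10: num = 46 + 10 = 56.
Step 3: g() doubles: num = 56 * 2 = 112.
Step 4: result = 112

The answer is 112.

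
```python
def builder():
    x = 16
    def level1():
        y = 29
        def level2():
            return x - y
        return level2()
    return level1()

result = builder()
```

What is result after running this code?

Step 1: x = 16 in builder. y = 29 in level1.
Step 2: level2() reads x = 16 and y = 29 from enclosing scopes.
Step 3: result = 16 - 29 = -13

The answer is -13.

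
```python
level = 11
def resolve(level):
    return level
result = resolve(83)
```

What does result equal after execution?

Step 1: Global level = 11.
Step 2: resolve(83) takes parameter level = 83, which shadows the global.
Step 3: result = 83

The answer is 83.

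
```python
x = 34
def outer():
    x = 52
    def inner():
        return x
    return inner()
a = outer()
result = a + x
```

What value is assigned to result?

Step 1: outer() has local x = 52. inner() reads from enclosing.
Step 2: outer() returns 52. Global x = 34 unchanged.
Step 3: result = 52 + 34 = 86

The answer is 86.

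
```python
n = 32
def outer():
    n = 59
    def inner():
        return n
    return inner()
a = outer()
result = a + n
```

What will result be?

Step 1: outer() has local n = 59. inner() reads from enclosing.
Step 2: outer() returns 59. Global n = 32 unchanged.
Step 3: result = 59 + 32 = 91

The answer is 91.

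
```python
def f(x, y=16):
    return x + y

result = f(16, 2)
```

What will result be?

Step 1: f(16, 2) overrides default y with 2.
Step 2: Returns 16 + 2 = 18.
Step 3: result = 18

The answer is 18.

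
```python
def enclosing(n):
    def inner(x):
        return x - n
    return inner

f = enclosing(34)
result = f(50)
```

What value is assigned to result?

Step 1: enclosing(34) creates a closure capturing n = 34.
Step 2: f(50) computes 50 - 34 = 16.
Step 3: result = 16

The answer is 16.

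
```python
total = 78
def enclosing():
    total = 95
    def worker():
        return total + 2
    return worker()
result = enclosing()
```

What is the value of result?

Step 1: enclosing() shadows global total with total = 95.
Step 2: worker() finds total = 95 in enclosing scope, computes 95 + 2 = 97.
Step 3: result = 97

The answer is 97.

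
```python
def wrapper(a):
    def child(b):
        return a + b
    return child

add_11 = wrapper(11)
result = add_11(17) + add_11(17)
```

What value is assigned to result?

Step 1: add_11 captures a = 11.
Step 2: add_11(17) = 11 + 17 = 28, called twice.
Step 3: result = 28 + 28 = 56

The answer is 56.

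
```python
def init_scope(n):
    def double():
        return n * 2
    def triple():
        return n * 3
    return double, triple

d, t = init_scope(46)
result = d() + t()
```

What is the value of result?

Step 1: Both closures capture the same n = 46.
Step 2: d() = 46 * 2 = 92, t() = 46 * 3 = 138.
Step 3: result = 92 + 138 = 230

The answer is 230.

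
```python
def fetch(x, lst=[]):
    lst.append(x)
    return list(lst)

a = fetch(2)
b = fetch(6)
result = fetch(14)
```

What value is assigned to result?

Step 1: Default list is shared. list() creates copies for return values.
Step 2: Internal list grows: [2] -> [2, 6] -> [2, 6, 14].
Step 3: result = [2, 6, 14]

The answer is [2, 6, 14].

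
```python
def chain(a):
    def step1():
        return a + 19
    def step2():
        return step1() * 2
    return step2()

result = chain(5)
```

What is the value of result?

Step 1: chain(5) captures a = 5.
Step 2: step2() calls step1() which returns 5 + 19 = 24.
Step 3: step2() returns 24 * 2 = 48

The answer is 48.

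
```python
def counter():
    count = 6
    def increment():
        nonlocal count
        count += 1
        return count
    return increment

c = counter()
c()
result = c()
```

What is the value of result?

Step 1: counter() creates closure with count = 6.
Step 2: Each c() call increments count via nonlocal. After 2 calls: 6 + 2 = 8.
Step 3: result = 8

The answer is 8.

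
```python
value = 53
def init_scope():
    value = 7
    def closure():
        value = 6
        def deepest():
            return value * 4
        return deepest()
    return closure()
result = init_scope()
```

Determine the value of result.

Step 1: deepest() looks up value through LEGB: not local, finds value = 6 in enclosing closure().
Step 2: Returns 6 * 4 = 24.
Step 3: result = 24

The answer is 24.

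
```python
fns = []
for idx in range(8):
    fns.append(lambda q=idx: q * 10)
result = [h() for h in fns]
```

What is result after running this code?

Step 1: Default arg q=idx captures idx at each iteration.
Step 2: fns[k] has q defaulting to k, returns k * 10.
Step 3: result = [0, 10, 20, 30, 40, 50, 60, 70]

The answer is [0, 10, 20, 30, 40, 50, 60, 70].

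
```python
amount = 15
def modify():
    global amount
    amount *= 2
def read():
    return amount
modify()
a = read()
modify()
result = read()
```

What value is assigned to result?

Step 1: amount = 15.
Step 2: First modify(): amount = 15 * 2 = 30.
Step 3: Second modify(): amount = 30 * 2 = 60.
Step 4: read() returns 60

The answer is 60.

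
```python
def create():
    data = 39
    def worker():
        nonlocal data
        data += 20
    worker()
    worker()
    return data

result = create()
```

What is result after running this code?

Step 1: data starts at 39.
Step 2: worker() is called 2 times, each adding 20.
Step 3: data = 39 + 20 * 2 = 79

The answer is 79.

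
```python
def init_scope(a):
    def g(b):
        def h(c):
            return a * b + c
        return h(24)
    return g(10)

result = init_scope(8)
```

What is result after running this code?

Step 1: a = 8, b = 10, c = 24.
Step 2: h() computes a * b + c = 8 * 10 + 24 = 104.
Step 3: result = 104

The answer is 104.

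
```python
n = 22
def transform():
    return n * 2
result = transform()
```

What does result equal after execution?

Step 1: n = 22 is defined globally.
Step 2: transform() looks up n from global scope = 22, then computes 22 * 2 = 44.
Step 3: result = 44

The answer is 44.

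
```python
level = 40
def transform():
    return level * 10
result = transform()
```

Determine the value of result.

Step 1: level = 40 is defined globally.
Step 2: transform() looks up level from global scope = 40, then computes 40 * 10 = 400.
Step 3: result = 400

The answer is 400.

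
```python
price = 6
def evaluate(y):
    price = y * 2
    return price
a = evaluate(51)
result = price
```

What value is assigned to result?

Step 1: Global price = 6.
Step 2: evaluate(51) creates local price = 51 * 2 = 102.
Step 3: Global price unchanged because no global keyword. result = 6

The answer is 6.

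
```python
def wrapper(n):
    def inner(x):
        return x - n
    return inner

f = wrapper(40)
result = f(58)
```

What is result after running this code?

Step 1: wrapper(40) creates a closure capturing n = 40.
Step 2: f(58) computes 58 - 40 = 18.
Step 3: result = 18

The answer is 18.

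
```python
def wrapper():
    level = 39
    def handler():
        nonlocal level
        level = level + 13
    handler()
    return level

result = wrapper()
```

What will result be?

Step 1: wrapper() sets level = 39.
Step 2: handler() uses nonlocal to modify level in wrapper's scope: level = 39 + 13 = 52.
Step 3: wrapper() returns the modified level = 52

The answer is 52.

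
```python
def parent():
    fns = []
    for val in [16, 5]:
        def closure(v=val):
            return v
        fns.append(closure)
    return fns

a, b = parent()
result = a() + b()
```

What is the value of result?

Step 1: Default argument v=val captures val at each iteration.
Step 2: a() returns 16 (captured at first iteration), b() returns 5 (captured at second).
Step 3: result = 16 + 5 = 21

The answer is 21.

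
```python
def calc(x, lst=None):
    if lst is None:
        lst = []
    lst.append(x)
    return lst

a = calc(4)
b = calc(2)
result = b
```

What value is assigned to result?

Step 1: None default with guard creates a NEW list each call.
Step 2: a = [4] (fresh list). b = [2] (another fresh list).
Step 3: result = [2] (this is the fix for mutable default)

The answer is [2].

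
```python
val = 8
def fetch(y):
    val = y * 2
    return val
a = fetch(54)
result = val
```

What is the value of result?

Step 1: Global val = 8.
Step 2: fetch(54) creates local val = 54 * 2 = 108.
Step 3: Global val unchanged because no global keyword. result = 8

The answer is 8.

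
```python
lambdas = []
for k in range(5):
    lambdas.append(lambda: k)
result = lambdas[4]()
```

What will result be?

Step 1: The loop creates 5 lambdas, all referencing the same variable k.
Step 2: After the loop, k = 4 (final value).
Step 3: lambdas[4]() looks up k at call time and finds 4. This is the late binding gotcha. result = 4

The answer is 4.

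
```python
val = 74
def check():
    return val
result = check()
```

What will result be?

Step 1: val = 74 is defined in the global scope.
Step 2: check() looks up val. No local val exists, so Python checks the global scope via LEGB rule and finds val = 74.
Step 3: result = 74

The answer is 74.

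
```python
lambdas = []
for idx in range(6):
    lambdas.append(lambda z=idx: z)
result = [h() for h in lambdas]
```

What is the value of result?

Step 1: Default arg z=idx captures idx at each iteration.
Step 2: Each lambda has its own default: 0, 1, ..., 5.
Step 3: result = [0, 1, 2, 3, 4, 5]

The answer is [0, 1, 2, 3, 4, 5].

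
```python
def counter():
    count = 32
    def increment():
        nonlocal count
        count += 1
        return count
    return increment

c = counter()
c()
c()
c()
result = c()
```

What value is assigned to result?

Step 1: counter() creates closure with count = 32.
Step 2: Each c() call increments count via nonlocal. After 4 calls: 32 + 4 = 36.
Step 3: result = 36

The answer is 36.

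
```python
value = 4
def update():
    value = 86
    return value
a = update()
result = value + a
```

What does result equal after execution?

Step 1: Global value = 4. update() returns local value = 86.
Step 2: a = 86. Global value still = 4.
Step 3: result = 4 + 86 = 90

The answer is 90.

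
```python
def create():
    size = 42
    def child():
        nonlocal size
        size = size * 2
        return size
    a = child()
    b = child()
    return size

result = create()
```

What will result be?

Step 1: size starts at 42.
Step 2: First child(): size = 42 * 2 = 84.
Step 3: Second child(): size = 84 * 2 = 168.
Step 4: result = 168

The answer is 168.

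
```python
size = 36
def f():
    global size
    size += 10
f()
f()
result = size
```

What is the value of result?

Step 1: size = 36.
Step 2: First f(): size = 36 + 10 = 46.
Step 3: Second f(): size = 46 + 10 = 56. result = 56

The answer is 56.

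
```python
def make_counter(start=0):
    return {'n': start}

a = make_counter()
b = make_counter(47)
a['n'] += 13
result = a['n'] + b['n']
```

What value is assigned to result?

Step 1: make_counter() returns a new dict each call (immutable default 0).
Step 2: a = {'n': 0}, b = {'n': 47}.
Step 3: a['n'] += 13 = 13. result = 13 + 47 = 60

The answer is 60.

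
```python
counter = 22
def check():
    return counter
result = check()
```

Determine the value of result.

Step 1: counter = 22 is defined in the global scope.
Step 2: check() looks up counter. No local counter exists, so Python checks the global scope via LEGB rule and finds counter = 22.
Step 3: result = 22

The answer is 22.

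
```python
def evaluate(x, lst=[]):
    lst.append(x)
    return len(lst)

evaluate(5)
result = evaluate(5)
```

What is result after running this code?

Step 1: Mutable default list persists between calls.
Step 2: First call: lst = [5], len = 1. Second call: lst = [5, 5], len = 2.
Step 3: result = 2

The answer is 2.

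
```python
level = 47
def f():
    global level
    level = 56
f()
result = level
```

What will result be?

Step 1: level = 47 globally.
Step 2: f() declares global level and sets it to 56.
Step 3: After f(), global level = 56. result = 56

The answer is 56.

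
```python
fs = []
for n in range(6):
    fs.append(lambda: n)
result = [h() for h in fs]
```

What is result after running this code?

Step 1: All 6 lambdas share the same variable n.
Step 2: After the loop, n = 5.
Step 3: Each call returns 5. result = [5, 5, 5, 5, 5, 5]

The answer is [5, 5, 5, 5, 5, 5].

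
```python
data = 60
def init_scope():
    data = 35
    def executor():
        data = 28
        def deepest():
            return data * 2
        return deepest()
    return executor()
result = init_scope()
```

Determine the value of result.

Step 1: deepest() looks up data through LEGB: not local, finds data = 28 in enclosing executor().
Step 2: Returns 28 * 2 = 56.
Step 3: result = 56

The answer is 56.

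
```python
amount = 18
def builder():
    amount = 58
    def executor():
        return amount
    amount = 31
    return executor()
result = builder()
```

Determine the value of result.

Step 1: builder() sets amount = 58, then later amount = 31.
Step 2: executor() is called after amount is reassigned to 31. Closures capture variables by reference, not by value.
Step 3: result = 31

The answer is 31.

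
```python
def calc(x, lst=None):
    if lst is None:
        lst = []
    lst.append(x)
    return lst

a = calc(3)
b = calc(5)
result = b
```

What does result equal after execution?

Step 1: None default with guard creates a NEW list each call.
Step 2: a = [3] (fresh list). b = [5] (another fresh list).
Step 3: result = [5] (this is the fix for mutable default)

The answer is [5].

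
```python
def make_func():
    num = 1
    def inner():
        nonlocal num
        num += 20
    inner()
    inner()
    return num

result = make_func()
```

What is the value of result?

Step 1: num starts at 1.
Step 2: inner() is called 2 times, each adding 20.
Step 3: num = 1 + 20 * 2 = 41

The answer is 41.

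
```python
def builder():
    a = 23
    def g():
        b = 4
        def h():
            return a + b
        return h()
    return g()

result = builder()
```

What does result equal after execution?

Step 1: builder() defines a = 23. g() defines b = 4.
Step 2: h() accesses both from enclosing scopes: a = 23, b = 4.
Step 3: result = 23 + 4 = 27

The answer is 27.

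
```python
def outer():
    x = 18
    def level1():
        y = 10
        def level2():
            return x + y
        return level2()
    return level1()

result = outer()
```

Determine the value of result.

Step 1: x = 18 in outer. y = 10 in level1.
Step 2: level2() reads x = 18 and y = 10 from enclosing scopes.
Step 3: result = 18 + 10 = 28

The answer is 28.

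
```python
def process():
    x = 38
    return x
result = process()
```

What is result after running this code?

Step 1: process() defines x = 38 in its local scope.
Step 2: return x finds the local variable x = 38.
Step 3: result = 38

The answer is 38.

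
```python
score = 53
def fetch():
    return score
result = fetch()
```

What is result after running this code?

Step 1: score = 53 is defined in the global scope.
Step 2: fetch() looks up score. No local score exists, so Python checks the global scope via LEGB rule and finds score = 53.
Step 3: result = 53

The answer is 53.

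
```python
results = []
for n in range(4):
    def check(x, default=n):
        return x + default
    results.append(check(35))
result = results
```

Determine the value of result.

Step 1: Default argument default=n is evaluated at function definition time.
Step 2: Each iteration creates check with default = current n value.
Step 3: check(35) returns 35 + default. results = [35, 36, 37, 38]

The answer is [35, 36, 37, 38].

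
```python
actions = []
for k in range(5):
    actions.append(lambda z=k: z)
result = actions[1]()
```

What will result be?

Step 1: Default argument z=k captures k's value at each iteration.
Step 2: actions[1] captured z = 1 when k was 1.
Step 3: result = 1

The answer is 1.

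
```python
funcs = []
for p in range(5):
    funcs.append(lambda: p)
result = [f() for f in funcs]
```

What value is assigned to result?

Step 1: All 5 lambdas share the same variable p.
Step 2: After the loop, p = 4.
Step 3: Each call returns 4. result = [4, 4, 4, 4, 4]

The answer is [4, 4, 4, 4, 4].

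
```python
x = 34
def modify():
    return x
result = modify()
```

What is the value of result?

Step 1: x = 34 is defined in the global scope.
Step 2: modify() looks up x. No local x exists, so Python checks the global scope via LEGB rule and finds x = 34.
Step 3: result = 34

The answer is 34.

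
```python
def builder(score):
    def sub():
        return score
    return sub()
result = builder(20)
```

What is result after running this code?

Step 1: builder(20) binds parameter score = 20.
Step 2: sub() looks up score in enclosing scope and finds the parameter score = 20.
Step 3: result = 20

The answer is 20.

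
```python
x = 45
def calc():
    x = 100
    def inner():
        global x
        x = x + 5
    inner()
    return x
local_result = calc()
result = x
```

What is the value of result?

Step 1: Global x = 45. calc() creates local x = 100.
Step 2: inner() declares global x and adds 5: global x = 45 + 5 = 50.
Step 3: calc() returns its local x = 100 (unaffected by inner).
Step 4: result = global x = 50

The answer is 50.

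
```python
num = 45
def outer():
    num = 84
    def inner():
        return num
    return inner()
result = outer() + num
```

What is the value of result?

Step 1: Global num = 45. outer() shadows with num = 84.
Step 2: inner() returns enclosing num = 84. outer() = 84.
Step 3: result = 84 + global num (45) = 129

The answer is 129.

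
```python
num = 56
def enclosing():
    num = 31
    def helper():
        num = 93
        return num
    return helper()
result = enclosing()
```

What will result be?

Step 1: Three scopes define num: global (56), enclosing (31), helper (93).
Step 2: helper() has its own local num = 93, which shadows both enclosing and global.
Step 3: result = 93 (local wins in LEGB)

The answer is 93.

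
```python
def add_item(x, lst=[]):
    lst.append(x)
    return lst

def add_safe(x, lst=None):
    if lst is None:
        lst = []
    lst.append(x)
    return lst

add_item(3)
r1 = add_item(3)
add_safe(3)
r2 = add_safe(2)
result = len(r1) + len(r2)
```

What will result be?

Step 1: add_item shares mutable default: after 2 calls, lst = [3, 3], len = 2.
Step 2: add_safe creates fresh list each time: r2 = [2], len = 1.
Step 3: result = 2 + 1 = 3

The answer is 3.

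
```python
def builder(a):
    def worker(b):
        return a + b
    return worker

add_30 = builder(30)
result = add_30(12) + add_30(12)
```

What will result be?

Step 1: add_30 captures a = 30.
Step 2: add_30(12) = 30 + 12 = 42, called twice.
Step 3: result = 42 + 42 = 84

The answer is 84.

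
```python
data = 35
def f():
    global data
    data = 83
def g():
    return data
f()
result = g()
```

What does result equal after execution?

Step 1: data = 35.
Step 2: f() sets global data = 83.
Step 3: g() reads global data = 83. result = 83

The answer is 83.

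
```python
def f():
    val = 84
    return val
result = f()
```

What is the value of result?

Step 1: f() defines val = 84 in its local scope.
Step 2: return val finds the local variable val = 84.
Step 3: result = 84

The answer is 84.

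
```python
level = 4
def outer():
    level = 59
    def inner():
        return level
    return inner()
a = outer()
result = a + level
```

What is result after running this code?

Step 1: outer() has local level = 59. inner() reads from enclosing.
Step 2: outer() returns 59. Global level = 4 unchanged.
Step 3: result = 59 + 4 = 63

The answer is 63.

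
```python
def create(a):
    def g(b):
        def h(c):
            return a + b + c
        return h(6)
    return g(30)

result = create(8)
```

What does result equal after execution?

Step 1: a = 8, b = 30, c = 6 across three nested scopes.
Step 2: h() accesses all three via LEGB rule.
Step 3: result = 8 + 30 + 6 = 44

The answer is 44.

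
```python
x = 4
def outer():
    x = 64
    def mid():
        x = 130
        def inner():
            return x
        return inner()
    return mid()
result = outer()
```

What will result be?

Step 1: Three levels of shadowing: global 4, outer 64, mid 130.
Step 2: inner() finds x = 130 in enclosing mid() scope.
Step 3: result = 130

The answer is 130.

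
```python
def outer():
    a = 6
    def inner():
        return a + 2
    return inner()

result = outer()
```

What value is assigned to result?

Step 1: outer() defines a = 6.
Step 2: inner() reads a = 6 from enclosing scope, returns 6 + 2 = 8.
Step 3: result = 8

The answer is 8.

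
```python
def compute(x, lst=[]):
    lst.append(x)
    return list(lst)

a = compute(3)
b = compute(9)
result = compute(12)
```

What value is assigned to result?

Step 1: Default list is shared. list() creates copies for return values.
Step 2: Internal list grows: [3] -> [3, 9] -> [3, 9, 12].
Step 3: result = [3, 9, 12]

The answer is [3, 9, 12].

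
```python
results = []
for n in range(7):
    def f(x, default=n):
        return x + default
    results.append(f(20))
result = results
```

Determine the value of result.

Step 1: Default argument default=n is evaluated at function definition time.
Step 2: Each iteration creates f with default = current n value.
Step 3: f(20) returns 20 + default. results = [20, 21, 22, 23, 24, 25, 26]

The answer is [20, 21, 22, 23, 24, 25, 26].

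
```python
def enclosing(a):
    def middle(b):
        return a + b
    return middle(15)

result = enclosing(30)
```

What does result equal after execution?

Step 1: enclosing(30) passes a = 30.
Step 2: middle(15) has b = 15, reads a = 30 from enclosing.
Step 3: result = 30 + 15 = 45

The answer is 45.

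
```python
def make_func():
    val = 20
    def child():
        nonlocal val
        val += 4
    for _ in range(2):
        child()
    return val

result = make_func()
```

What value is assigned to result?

Step 1: val = 20.
Step 2: child() is called 2 times in a loop, each adding 4 via nonlocal.
Step 3: val = 20 + 4 * 2 = 28

The answer is 28.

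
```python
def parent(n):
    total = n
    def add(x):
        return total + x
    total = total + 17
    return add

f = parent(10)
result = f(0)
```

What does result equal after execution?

Step 1: parent(10) sets total = 10, then total = 10 + 17 = 27.
Step 2: Closures capture by reference, so add sees total = 27.
Step 3: f(0) returns 27 + 0 = 27

The answer is 27.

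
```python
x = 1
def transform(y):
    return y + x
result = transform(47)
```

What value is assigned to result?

Step 1: x = 1 is defined globally.
Step 2: transform(47) uses parameter y = 47 and looks up x from global scope = 1.
Step 3: result = 47 + 1 = 48

The answer is 48.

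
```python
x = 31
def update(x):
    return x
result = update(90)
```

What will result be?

Step 1: Global x = 31.
Step 2: update(90) takes parameter x = 90, which shadows the global.
Step 3: result = 90

The answer is 90.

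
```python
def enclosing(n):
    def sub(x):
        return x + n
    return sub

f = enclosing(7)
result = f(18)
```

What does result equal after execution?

Step 1: enclosing(7) creates a closure that captures n = 7.
Step 2: f(18) calls the closure with x = 18, returning 18 + 7 = 25.
Step 3: result = 25

The answer is 25.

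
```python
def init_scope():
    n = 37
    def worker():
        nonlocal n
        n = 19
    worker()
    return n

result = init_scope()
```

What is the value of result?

Step 1: init_scope() sets n = 37.
Step 2: worker() uses nonlocal to reassign n = 19.
Step 3: result = 19

The answer is 19.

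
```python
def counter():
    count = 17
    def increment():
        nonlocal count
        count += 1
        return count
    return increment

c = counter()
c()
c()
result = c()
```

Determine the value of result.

Step 1: counter() creates closure with count = 17.
Step 2: Each c() call increments count via nonlocal. After 3 calls: 17 + 3 = 20.
Step 3: result = 20

The answer is 20.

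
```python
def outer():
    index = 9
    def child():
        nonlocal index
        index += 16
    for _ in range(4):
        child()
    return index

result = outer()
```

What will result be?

Step 1: index = 9.
Step 2: child() is called 4 times in a loop, each adding 16 via nonlocal.
Step 3: index = 9 + 16 * 4 = 73

The answer is 73.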